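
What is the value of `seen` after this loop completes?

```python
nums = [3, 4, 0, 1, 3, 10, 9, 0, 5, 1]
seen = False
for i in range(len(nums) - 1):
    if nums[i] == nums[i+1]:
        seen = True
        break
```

Check consecutive duplicates in [3, 4, 0, 1, 3, 10, 9, 0, 5, 1]
`seen` takes the values: False

Answer: False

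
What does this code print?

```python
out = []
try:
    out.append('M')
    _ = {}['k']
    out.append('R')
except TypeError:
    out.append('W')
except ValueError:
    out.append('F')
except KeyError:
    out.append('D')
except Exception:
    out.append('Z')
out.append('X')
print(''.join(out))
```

Execution trace: 'M' (try body) → 'D' (except KeyError) → 'X' (after the try/except). Output: MDX

Answer: MDX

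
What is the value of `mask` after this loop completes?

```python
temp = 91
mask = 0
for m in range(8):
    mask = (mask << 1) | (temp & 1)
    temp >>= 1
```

Reverse lowest 8 bits of 91
`mask` takes the values: 0 → 1 → 3 → 6 → 13 → 27 → 54 → 109 → 218

Answer: 218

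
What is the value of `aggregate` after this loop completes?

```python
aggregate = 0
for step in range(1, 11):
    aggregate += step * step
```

Sum of squares 1² to 10² = 385
`aggregate` takes the values: 0 → 1 → 5 → 14 → 30 → 55 → 91 → 140 → 204 → 285 → 385

Answer: 385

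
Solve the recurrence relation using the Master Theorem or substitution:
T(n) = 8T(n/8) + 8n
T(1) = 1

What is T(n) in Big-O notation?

By Master Theorem: a=8, b=8, f(n)=8n. Since log_8(8) = 1 and f(n) = Θ(n^1), Case 2 applies. T(n) = O(n log n).

Answer: O(n log n)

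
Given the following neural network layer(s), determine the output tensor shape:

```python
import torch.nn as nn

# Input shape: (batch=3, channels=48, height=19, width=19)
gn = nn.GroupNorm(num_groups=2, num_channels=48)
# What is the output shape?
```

Input: (3, 48, 19, 19) -> Output: (3, 48, 19, 19)

Answer: (3, 48, 19, 19)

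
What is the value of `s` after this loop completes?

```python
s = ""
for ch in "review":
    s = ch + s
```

Reverse 'review'
`s` takes the values: "" → "r" → "er" → "ver" → "iver" → "eiver" → "weiver"

Answer: "weiver"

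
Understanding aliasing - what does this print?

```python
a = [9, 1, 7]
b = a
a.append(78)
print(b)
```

Key concept: basic list aliasing.
Step by step:
`a = [9, 1, 7]` → a = [9, 1, 7]
`b = a` → b = [9, 1, 7] (same object as a)
`a.append(78)` → a = [9, 1, 7, 78] (same object as b); b = [9, 1, 7, 78] (same object as a)
`print(b)` → prints [9, 1, 7, 78]

Answer: [9, 1, 7, 78]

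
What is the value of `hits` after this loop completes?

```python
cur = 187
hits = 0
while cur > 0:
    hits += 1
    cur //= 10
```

Count digits by repeated division by 10
`hits` takes the values: 0 → 1 → 2 → 3

Answer: 3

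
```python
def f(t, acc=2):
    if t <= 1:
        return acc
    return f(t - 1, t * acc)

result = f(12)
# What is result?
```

Accumulator trace (n, acc): (12, 2) -> (11, 24) -> (10, 264) -> (9, 2640) -> (8, 23760) -> (7, 190080) -> (6, 1330560) -> (5, 7983360) -> (4, 39916800) -> (3, 159667200) -> (2, 479001600) -> (1, 958003200) -> return 958003200

Answer: 958003200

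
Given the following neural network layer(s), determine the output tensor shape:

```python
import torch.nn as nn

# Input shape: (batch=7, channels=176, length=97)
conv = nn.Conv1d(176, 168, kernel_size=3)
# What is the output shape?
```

Input: (7, 176, 97) -> Output: (7, 168, 95)

Answer: (7, 168, 95)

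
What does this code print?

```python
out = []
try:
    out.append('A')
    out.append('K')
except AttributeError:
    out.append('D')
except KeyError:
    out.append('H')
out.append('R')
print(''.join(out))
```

Execution trace: 'A' (try body) → 'K' (try body, no exception) → 'R' (after the try/except). Output: AKR

Answer: AKR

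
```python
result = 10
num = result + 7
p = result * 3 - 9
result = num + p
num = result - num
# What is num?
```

Trace:
`result = 10` → result = 10
`num = result + 7` → num = 17
`p = result * 3 - 9` → p = 21
`result = num + p` → result = 38
`num = result - num` → num = 21
So num = 21

Answer: 21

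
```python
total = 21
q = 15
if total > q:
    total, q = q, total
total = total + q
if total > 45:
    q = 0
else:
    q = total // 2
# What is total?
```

Trace:
`total = 21` → total = 21
`q = 15` → q = 15
`if total > q: ...` → total > q is True → total = 15; q = 21
`total = total + q` → total = 36
`if total > 45: ...` → total > 45 is False, take else branch → q = 18
So total = 36

Answer: 36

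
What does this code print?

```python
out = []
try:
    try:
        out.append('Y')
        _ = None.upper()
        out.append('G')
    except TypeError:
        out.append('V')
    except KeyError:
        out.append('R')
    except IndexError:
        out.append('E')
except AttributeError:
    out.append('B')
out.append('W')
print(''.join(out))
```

Execution trace: 'Y' (try body) → 'B' (outer except AttributeError) → 'W' (after the try/except). Output: YBW

Answer: YBW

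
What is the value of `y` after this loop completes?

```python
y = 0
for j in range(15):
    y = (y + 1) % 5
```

Increment mod 5, 15 times = 0
`y` takes the values: 0 → 1 → 2 → 3 → 4 → 0 → 1 → 2 → 3 → 4 → 0 → 1 → 2 → 3 → 4 → 0

Answer: 0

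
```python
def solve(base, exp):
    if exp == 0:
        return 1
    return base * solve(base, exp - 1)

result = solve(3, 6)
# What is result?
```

solve(3, 6) = 3 * 3 * 3 * 3 * 3 * 3 = 729

Answer: 729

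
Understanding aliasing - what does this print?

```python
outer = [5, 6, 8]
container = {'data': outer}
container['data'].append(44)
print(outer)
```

Key concept: dict holds reference to list.
Step by step:
`outer = [5, 6, 8]` → outer = [5, 6, 8]
`container = {'data': outer}` → container = {'data': [5, 6, 8]}
`container['data'].append(44)` → outer = [5, 6, 8, 44]; container = {'data': [5, 6, 8, 44]}
`print(outer)` → prints [5, 6, 8, 44]

Answer: [5, 6, 8, 44]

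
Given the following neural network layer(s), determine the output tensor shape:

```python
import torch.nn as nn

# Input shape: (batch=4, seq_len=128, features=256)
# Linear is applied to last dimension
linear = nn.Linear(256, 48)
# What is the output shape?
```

Input: (4, 128, 256) -> Output: (4, 128, 48)

Answer: (4, 128, 48)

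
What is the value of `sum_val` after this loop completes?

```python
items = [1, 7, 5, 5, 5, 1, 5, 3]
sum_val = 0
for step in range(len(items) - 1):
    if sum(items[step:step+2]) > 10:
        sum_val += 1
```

Count windows with sum > 10
`sum_val` takes the values: 0 → 1

Answer: 1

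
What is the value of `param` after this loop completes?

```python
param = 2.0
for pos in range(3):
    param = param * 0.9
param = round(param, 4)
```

Exponential decay: 2.0 * 0.9^3
`param` takes the values: 2.0 → 1.8 → 1.62 → 1.458

Answer: 1.458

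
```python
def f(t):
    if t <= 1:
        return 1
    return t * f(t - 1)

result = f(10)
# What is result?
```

f(10) = 10 * 9 * 8 * 7 * 6 * 5 * 4 * 3 * 2 * 1 = 3628800

Answer: 3628800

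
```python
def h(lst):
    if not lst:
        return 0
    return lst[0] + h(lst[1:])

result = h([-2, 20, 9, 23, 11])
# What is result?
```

(-2) + 20 + 9 + 23 + 11 + 0 = 61

Answer: 61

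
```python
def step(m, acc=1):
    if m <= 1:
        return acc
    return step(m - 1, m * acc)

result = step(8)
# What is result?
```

Accumulator trace (n, acc): (8, 1) -> (7, 8) -> (6, 56) -> (5, 336) -> (4, 1680) -> (3, 6720) -> (2, 20160) -> (1, 40320) -> return 40320

Answer: 40320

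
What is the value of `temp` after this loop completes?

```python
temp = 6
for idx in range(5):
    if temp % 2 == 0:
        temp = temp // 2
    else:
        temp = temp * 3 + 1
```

Collatz-style transformation from 6
`temp` takes the values: 6 → 3 → 10 → 5 → 16 → 8

Answer: 8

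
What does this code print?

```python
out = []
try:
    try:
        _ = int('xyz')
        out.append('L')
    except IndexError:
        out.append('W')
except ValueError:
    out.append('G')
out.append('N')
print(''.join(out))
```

Execution trace: 'G' (outer except ValueError) → 'N' (after the try/except). Output: GN

Answer: GN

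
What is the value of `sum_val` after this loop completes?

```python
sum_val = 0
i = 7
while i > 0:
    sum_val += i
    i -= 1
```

Sum 7 down to 1
`sum_val` takes the values: 0 → 7 → 13 → 18 → 22 → 25 → 27 → 28

Answer: 28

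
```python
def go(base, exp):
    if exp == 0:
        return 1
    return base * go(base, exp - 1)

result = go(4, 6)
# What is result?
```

go(4, 6) = 4 * 4 * 4 * 4 * 4 * 4 = 4096

Answer: 4096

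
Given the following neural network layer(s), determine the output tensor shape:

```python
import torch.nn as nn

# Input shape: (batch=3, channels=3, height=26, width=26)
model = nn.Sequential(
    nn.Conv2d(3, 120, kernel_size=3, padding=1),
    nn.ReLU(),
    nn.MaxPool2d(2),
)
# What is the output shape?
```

Input: (3, 3, 26, 26) -> after Conv2d: (3, 120, 26, 26) -> after ReLU: (3, 120, 26, 26) -> Output: (3, 120, 13, 13)

Answer: (3, 120, 13, 13)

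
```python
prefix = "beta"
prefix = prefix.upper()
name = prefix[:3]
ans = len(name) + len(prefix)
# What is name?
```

Trace:
`prefix = "beta"` → prefix = 'beta'
`prefix = prefix.upper()` → prefix = 'BETA'
`name = prefix[:3]` → name = 'BET'
`ans = len(name) + len(prefix)` → ans = 7
So name = 'BET'

Answer: 'BET'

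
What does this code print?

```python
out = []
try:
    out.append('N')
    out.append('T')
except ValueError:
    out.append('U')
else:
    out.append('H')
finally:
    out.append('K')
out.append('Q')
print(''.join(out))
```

Execution trace: 'N' (try body) → 'T' (try body, no exception) → 'H' (else) → 'K' (finally) → 'Q' (after the try/except). Output: NTHKQ

Answer: NTHKQ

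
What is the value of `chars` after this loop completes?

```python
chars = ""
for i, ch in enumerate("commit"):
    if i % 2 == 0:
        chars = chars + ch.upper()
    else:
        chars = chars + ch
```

Uppercase even positions in 'commit'
`chars` takes the values: "" → "C" → "Co" → "CoM" → "CoMm" → "CoMmI" → "CoMmIt"

Answer: "CoMmIt"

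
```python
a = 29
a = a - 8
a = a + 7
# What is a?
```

Trace:
`a = 29` → a = 29
`a = a - 8` → a = 21
`a = a + 7` → a = 28
So a = 28

Answer: 28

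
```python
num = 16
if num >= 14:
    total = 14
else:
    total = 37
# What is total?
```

Trace:
`num = 16` → num = 16
`if num >= 14: ...` → num >= 14 is True → total = 14
So total = 14

Answer: 14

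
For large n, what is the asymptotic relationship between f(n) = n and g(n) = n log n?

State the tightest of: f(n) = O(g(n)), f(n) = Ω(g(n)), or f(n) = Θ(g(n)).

n vs n log n: f(n) = O(g(n)) but not Ω(g(n)) — n log n grows strictly faster than n.

Answer: f(n) = O(g(n)) but not Ω(g(n)) — n log n grows strictly faster than n.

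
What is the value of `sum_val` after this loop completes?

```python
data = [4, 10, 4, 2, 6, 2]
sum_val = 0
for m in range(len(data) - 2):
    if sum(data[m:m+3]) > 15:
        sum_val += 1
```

Count windows with sum > 15
`sum_val` takes the values: 0 → 1 → 2

Answer: 2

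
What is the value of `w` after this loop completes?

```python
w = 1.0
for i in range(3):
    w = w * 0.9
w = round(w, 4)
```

Exponential decay: 1.0 * 0.9^3
`w` takes the values: 1.0 → 0.9 → 0.81 → 0.729

Answer: 0.729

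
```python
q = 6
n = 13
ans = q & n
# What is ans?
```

Trace:
`q = 6` → q = 6
`n = 13` → n = 13
`ans = q & n` → ans = 4
So ans = 4

Answer: 4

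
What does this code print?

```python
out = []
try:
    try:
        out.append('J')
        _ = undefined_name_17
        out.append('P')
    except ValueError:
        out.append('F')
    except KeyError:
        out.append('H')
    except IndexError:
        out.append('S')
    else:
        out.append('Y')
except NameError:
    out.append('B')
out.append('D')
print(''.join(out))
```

Execution trace: 'J' (try body) → 'B' (outer except NameError) → 'D' (after the try/except). Output: JBD

Answer: JBD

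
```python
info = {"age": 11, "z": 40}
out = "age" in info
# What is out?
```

Trace:
`info = {"age": 11, "z": 40}` → info = {'age': 11, 'z': 40}
`out = "age" in info` → out = True
So out = True

Answer: True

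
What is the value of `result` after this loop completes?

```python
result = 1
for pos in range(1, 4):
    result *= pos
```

3! = 6
`result` takes the values: 1 → 2 → 6

Answer: 6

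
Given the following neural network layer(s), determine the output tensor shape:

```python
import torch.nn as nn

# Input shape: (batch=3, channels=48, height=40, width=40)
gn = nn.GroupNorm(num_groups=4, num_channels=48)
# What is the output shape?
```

Input: (3, 48, 40, 40) -> Output: (3, 48, 40, 40)

Answer: (3, 48, 40, 40)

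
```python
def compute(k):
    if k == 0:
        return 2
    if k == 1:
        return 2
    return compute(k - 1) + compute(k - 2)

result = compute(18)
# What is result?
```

Build up from base cases: compute(0)=2, compute(1)=2, compute(2)=4, compute(3)=6, compute(4)=10, compute(5)=16, compute(6)=26, ..., compute(18)=8362

Answer: 8362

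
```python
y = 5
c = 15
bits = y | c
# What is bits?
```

Trace:
`y = 5` → y = 5
`c = 15` → c = 15
`bits = y | c` → bits = 15
So bits = 15

Answer: 15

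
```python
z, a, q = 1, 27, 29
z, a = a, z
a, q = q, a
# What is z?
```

Trace:
`z, a, q = 1, 27, 29` → z = 1; a = 27; q = 29
`z, a = a, z` → z = 27; a = 1
`a, q = q, a` → a = 29; q = 1
So z = 27

Answer: 27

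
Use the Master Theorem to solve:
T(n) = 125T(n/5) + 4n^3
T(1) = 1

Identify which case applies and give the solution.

a=125, b=5, f(n)=4n^3. log_5(125) = 3. Since c=3 = 3, Case 2 applies: T(n) = Θ(n^log_b(a) · log n) = O(n^3 log n).

Answer: O(n^3 log n) - Case 2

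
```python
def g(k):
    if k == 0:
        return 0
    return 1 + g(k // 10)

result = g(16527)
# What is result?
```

Count of digits of 16527: 5

Answer: 5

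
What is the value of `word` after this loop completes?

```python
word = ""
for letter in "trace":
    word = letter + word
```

Reverse 'trace'
`word` takes the values: "" → "t" → "rt" → "art" → "cart" → "ecart"

Answer: "ecart"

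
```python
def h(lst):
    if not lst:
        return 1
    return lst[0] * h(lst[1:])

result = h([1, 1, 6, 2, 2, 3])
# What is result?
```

Product over [1, 1, 6, 2, 2, 3] = 1 * 1 * 6 * 2 * 2 * 3 = 72

Answer: 72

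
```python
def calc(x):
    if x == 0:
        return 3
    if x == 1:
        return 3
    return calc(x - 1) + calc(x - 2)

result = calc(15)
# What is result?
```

Build up from base cases: calc(0)=3, calc(1)=3, calc(2)=6, calc(3)=9, calc(4)=15, calc(5)=24, calc(6)=39, ..., calc(15)=2961

Answer: 2961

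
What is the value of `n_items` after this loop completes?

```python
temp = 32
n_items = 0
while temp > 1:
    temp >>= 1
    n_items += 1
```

Count right shifts until 1
`n_items` takes the values: 0 → 1 → 2 → 3 → 4 → 5

Answer: 5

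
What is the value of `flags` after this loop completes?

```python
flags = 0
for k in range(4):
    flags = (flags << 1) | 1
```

Build 4 consecutive 1-bits: 0b1111
`flags` takes the values: 0 → 1 → 3 → 7 → 15

Answer: 15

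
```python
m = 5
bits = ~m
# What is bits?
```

Trace:
`m = 5` → m = 5
`bits = ~m` → bits = -6
So bits = -6

Answer: -6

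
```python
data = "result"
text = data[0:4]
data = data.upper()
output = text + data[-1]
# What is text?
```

Trace:
`data = "result"` → data = 'result'
`text = data[0:4]` → text = 'resu'
`data = data.upper()` → data = 'RESULT'
`output = text + data[-1]` → output = 'resuT'
So text = 'resu'

Answer: 'resu'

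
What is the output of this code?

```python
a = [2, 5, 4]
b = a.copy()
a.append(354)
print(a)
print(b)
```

Key concept: list.copy() creates independent copy.
Step by step:
`a = [2, 5, 4]` → a = [2, 5, 4]
`b = a.copy()` → b = [2, 5, 4]
`a.append(354)` → a = [2, 5, 4, 354]
`print(a)` → prints [2, 5, 4, 354]
`print(b)` → prints [2, 5, 4]

Answer:
[2, 5, 4, 354]
[2, 5, 4]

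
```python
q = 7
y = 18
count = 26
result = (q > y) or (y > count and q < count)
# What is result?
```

Trace:
`q = 7` → q = 7
`y = 18` → y = 18
`count = 26` → count = 26
`result = (q > y) or (y > count and q < count)` → result = False
So result = False

Answer: False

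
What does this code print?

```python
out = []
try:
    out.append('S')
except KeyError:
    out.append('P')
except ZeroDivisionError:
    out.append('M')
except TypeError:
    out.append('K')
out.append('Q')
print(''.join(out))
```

Execution trace: 'S' (try body, no exception) → 'Q' (after the try/except). Output: SQ

Answer: SQ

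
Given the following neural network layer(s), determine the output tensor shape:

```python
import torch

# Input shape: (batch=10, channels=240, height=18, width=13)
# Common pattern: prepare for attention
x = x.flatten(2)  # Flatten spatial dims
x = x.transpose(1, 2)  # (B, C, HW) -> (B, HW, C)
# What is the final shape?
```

Input: (10, 240, 18, 13) -> after flatten(2): (10, 240, 234) -> Output: (10, 234, 240)

Answer: (10, 234, 240)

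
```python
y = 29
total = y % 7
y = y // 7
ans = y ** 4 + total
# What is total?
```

Trace:
`y = 29` → y = 29
`total = y % 7` → total = 1
`y = y // 7` → y = 4
`ans = y ** 4 + total` → ans = 257
So total = 1

Answer: 1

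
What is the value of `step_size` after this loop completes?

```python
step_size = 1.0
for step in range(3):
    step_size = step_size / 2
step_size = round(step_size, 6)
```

Halving LR 3 times: 1 / 2^3
`step_size` takes the values: 1.0 → 0.5 → 0.25 → 0.125

Answer: 0.125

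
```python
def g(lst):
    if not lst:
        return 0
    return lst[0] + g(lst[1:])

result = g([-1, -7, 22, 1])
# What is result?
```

(-1) + (-7) + 22 + 1 + 0 = 15

Answer: 15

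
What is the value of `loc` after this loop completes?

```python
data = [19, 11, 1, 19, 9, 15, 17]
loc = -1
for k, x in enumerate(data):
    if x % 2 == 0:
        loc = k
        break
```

First even number index in [19, 11, 1, 19, 9, 15, 17]
`loc` takes the values: -1

Answer: -1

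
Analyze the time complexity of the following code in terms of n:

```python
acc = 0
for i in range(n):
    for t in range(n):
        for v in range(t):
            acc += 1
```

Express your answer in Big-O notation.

Each loop level contributes: n × n × n. Multiplying the contributions gives O(n^3).

Answer: O(n^3)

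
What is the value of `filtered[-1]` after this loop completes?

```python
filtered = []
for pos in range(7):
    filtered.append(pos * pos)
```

Last element of squares 0 to 6
`filtered` takes the values: [] → [0] → [0, 1] → [0, 1, 4] → [0, 1, 4, 9] → [0, 1, 4, 9, 16] → [0, 1, 4, 9, 16, 25] → [0, 1, 4, 9, 16, 25, 36]
So `filtered[-1]` = 36

Answer: 36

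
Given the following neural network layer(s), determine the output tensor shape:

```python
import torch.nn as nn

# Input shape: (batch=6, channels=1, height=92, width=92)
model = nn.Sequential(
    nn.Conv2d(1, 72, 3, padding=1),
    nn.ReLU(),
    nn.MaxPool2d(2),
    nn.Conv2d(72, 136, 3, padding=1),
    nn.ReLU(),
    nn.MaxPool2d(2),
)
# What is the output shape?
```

Input: (6, 1, 92, 92) -> after first Conv2d: (6, 72, 92, 92) -> after first MaxPool2d: (6, 72, 46, 46) -> after second Conv2d: (6, 136, 46, 46) -> Output: (6, 136, 23, 23)

Answer: (6, 136, 23, 23)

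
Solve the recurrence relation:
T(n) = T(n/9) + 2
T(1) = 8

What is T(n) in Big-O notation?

Each step divides n by 9 and adds 2. After log_9(n) steps we reach T(1)=8. So T(n) = 2·log_9(n) + 8 = O(log n).

Answer: O(log n)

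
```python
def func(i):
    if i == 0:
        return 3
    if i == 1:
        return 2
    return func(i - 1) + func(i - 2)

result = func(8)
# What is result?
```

Build up from base cases: func(0)=3, func(1)=2, func(2)=5, func(3)=7, func(4)=12, func(5)=19, func(6)=31, ..., func(8)=81

Answer: 81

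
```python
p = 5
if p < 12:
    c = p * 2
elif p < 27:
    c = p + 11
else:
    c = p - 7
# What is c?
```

Trace:
`p = 5` → p = 5
`if p < 12: ...` → p < 12 is True → c = 10
So c = 10

Answer: 10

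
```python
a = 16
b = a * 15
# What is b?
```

Trace:
`a = 16` → a = 16
`b = a * 15` → b = 240
So b = 240

Answer: 240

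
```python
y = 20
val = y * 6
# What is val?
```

Trace:
`y = 20` → y = 20
`val = y * 6` → val = 120
So val = 120

Answer: 120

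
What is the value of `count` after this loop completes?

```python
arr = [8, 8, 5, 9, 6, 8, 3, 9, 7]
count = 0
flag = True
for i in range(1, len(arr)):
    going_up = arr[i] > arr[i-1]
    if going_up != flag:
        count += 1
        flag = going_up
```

Count direction changes in [8, 8, 5, 9, 6, 8, 3, 9, 7]
`count` takes the values: 0 → 1 → 2 → 3 → 4 → 5 → 6 → 7

Answer: 7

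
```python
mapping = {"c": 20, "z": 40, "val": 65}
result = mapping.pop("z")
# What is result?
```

Trace:
`mapping = {"c": 20, "z": 40, "val": 65}` → mapping = {'c': 20, 'z': 40, 'val': 65}
`result = mapping.pop("z")` → mapping = {'c': 20, 'val': 65}; result = 40
So result = 40

Answer: 40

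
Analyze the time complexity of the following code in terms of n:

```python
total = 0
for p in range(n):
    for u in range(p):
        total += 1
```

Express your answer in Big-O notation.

Each loop level contributes: n × n. Multiplying the contributions gives O(n^2).

Answer: O(n^2)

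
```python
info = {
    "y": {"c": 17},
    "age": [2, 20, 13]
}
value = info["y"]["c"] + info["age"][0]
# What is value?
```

Trace:
`info = { ...` → info = {'y': {'c': 17}, 'age': [2, 20, 13]}
`value = info["y"]["c"] + info["age"][0]` → value = 19
So value = 19

Answer: 19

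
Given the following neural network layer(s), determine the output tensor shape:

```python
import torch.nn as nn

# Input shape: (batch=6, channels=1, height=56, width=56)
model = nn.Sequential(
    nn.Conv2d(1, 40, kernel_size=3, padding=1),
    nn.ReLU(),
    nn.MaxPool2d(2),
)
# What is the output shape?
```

Input: (6, 1, 56, 56) -> after Conv2d: (6, 40, 56, 56) -> after ReLU: (6, 40, 56, 56) -> Output: (6, 40, 28, 28)

Answer: (6, 40, 28, 28)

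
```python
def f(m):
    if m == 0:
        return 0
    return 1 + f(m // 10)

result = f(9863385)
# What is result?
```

Count of digits of 9863385: 7

Answer: 7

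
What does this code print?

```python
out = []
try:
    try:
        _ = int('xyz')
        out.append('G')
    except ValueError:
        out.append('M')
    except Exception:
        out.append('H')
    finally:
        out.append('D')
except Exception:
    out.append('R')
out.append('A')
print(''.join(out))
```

Execution trace: 'M' (inner except ValueError) → 'D' (inner finally) → 'A' (after the try/except). Output: MDA

Answer: MDA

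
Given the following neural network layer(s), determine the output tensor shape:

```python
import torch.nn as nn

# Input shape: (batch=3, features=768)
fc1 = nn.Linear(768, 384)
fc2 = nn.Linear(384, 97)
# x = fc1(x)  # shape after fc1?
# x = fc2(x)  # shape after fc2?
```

Input: (3, 768) -> after fc1: (3, 384) -> Output: (3, 97)

Answer: (3, 97)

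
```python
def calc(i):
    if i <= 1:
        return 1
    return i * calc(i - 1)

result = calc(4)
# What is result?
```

calc(4) = 4 * 3 * 2 * 1 = 24

Answer: 24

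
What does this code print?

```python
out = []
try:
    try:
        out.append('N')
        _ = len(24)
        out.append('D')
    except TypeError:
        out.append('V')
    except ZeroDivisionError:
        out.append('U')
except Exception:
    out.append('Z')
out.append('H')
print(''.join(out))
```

Execution trace: 'N' (inner try body) → 'V' (inner except TypeError) → 'H' (after the try/except). Output: NVH

Answer: NVH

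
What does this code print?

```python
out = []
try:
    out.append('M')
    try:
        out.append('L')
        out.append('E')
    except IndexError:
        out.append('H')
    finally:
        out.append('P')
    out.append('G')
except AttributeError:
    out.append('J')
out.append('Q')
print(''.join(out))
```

Execution trace: 'M' (try body) → 'L' (inner try body) → 'E' (inner try body, no exception) → 'P' (inner finally) → 'G' (try body, no exception) → 'Q' (after the try/except). Output: MLEPGQ

Answer: MLEPGQ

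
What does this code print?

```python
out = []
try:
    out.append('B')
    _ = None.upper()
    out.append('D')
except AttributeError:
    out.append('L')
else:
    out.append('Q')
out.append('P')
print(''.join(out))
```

Execution trace: 'B' (try body) → 'L' (except AttributeError) → 'P' (after the try/except). Output: BLP

Answer: BLP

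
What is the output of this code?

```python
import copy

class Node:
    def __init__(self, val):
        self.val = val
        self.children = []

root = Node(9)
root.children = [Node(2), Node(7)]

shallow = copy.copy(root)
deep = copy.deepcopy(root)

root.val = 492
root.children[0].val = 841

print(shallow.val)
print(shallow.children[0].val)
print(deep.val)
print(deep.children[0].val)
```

Key concept: deep copy with custom objects.
Step by step:
`root = Node(9)` → root = Node(val=9, children=[])
`root.children = [Node(2), Node(7)]` → root = Node(val=9, children=[Node(val=2, children=[]), Node(val=7, children=[])])
`shallow = copy.copy(root)` → shallow = Node(val=9, children=[Node(val=2, children=[]), Node(val=7, children=[])])
`deep = copy.deepcopy(root)` → deep = Node(val=9, children=[Node(val=2, children=[]), Node(val=7, children=[])])
`root.val = 492` → root = Node(val=492, children=[Node(val=2, children=[]), Node(val=7, children=[])])
`root.children[0].val = 841` → root = Node(val=492, children=[Node(val=841, children=[]), Node(val=7, children=[])]); shallow = Node(val=9, children=[Node(val=841, children=[]), Node(val=7, children=[])])
`print(shallow.val)` → prints 9
`print(shallow.children[0].val)` → prints 841
`print(deep.val)` → prints 9
`print(deep.children[0].val)` → prints 2

Answer:
9
841
9
2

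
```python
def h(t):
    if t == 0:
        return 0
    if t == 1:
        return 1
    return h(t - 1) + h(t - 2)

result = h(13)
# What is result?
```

Build up from base cases: h(0)=0, h(1)=1, h(2)=1, h(3)=2, h(4)=3, h(5)=5, h(6)=8, ..., h(13)=233

Answer: 233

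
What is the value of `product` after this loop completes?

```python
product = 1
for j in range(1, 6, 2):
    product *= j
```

Product of 1, 3, 5, ... up to 5
`product` takes the values: 1 → 3 → 15

Answer: 15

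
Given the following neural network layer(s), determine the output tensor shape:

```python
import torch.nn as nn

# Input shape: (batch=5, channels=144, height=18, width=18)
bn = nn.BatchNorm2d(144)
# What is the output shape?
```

Input: (5, 144, 18, 18) -> Output: (5, 144, 18, 18)

Answer: (5, 144, 18, 18)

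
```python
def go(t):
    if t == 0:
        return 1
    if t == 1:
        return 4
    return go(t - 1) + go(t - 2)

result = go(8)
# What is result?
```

Build up from base cases: go(0)=1, go(1)=4, go(2)=5, go(3)=9, go(4)=14, go(5)=23, go(6)=37, ..., go(8)=97

Answer: 97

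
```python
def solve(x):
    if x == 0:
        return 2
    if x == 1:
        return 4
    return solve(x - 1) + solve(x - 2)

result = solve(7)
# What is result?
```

Build up from base cases: solve(0)=2, solve(1)=4, solve(2)=6, solve(3)=10, solve(4)=16, solve(5)=26, solve(6)=42, ..., solve(7)=68

Answer: 68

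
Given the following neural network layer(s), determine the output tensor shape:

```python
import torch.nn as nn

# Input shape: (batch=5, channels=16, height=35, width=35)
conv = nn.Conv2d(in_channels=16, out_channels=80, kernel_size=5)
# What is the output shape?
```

Input: (5, 16, 35, 35) -> Output: (5, 80, 31, 31)

Answer: (5, 80, 31, 31)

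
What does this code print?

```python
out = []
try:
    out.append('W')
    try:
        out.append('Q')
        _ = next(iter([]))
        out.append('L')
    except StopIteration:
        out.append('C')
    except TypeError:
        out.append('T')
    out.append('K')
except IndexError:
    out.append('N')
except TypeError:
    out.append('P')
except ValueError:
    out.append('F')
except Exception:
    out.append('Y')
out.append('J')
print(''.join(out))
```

Execution trace: 'W' (try body) → 'Q' (inner try body) → 'C' (inner except StopIteration) → 'K' (try body, no exception) → 'J' (after the try/except). Output: WQCKJ

Answer: WQCKJ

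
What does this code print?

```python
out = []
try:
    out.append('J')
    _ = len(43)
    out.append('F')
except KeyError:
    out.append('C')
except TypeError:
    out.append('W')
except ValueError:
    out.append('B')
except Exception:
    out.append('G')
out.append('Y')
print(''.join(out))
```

Execution trace: 'J' (try body) → 'W' (except TypeError) → 'Y' (after the try/except). Output: JWY

Answer: JWY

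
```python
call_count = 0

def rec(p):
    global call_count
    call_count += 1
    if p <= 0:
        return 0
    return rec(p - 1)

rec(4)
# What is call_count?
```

Linear recursion stepping by 1: 5 calls from p=4 down to ≤0.

Answer: 5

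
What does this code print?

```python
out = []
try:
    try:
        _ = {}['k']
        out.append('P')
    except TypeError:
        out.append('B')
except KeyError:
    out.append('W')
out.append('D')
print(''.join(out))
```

Execution trace: 'W' (outer except KeyError) → 'D' (after the try/except). Output: WD

Answer: WD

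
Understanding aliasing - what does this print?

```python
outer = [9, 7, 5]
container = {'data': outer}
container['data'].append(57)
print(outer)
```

Key concept: dict holds reference to list.
Step by step:
`outer = [9, 7, 5]` → outer = [9, 7, 5]
`container = {'data': outer}` → container = {'data': [9, 7, 5]}
`container['data'].append(57)` → outer = [9, 7, 5, 57]; container = {'data': [9, 7, 5, 57]}
`print(outer)` → prints [9, 7, 5, 57]

Answer: [9, 7, 5, 57]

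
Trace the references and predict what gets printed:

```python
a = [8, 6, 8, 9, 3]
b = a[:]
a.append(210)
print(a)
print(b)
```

Key concept: slice [:] creates copy.
Step by step:
`a = [8, 6, 8, 9, 3]` → a = [8, 6, 8, 9, 3]
`b = a[:]` → b = [8, 6, 8, 9, 3]
`a.append(210)` → a = [8, 6, 8, 9, 3, 210]
`print(a)` → prints [8, 6, 8, 9, 3, 210]
`print(b)` → prints [8, 6, 8, 9, 3]

Answer:
[8, 6, 8, 9, 3, 210]
[8, 6, 8, 9, 3]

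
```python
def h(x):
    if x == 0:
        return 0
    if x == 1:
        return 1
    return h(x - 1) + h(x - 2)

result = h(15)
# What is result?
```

Build up from base cases: h(0)=0, h(1)=1, h(2)=1, h(3)=2, h(4)=3, h(5)=5, h(6)=8, ..., h(15)=610

Answer: 610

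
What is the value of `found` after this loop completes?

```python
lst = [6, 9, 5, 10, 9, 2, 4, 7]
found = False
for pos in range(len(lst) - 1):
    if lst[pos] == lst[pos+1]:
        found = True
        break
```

Check consecutive duplicates in [6, 9, 5, 10, 9, 2, 4, 7]
`found` takes the values: False

Answer: False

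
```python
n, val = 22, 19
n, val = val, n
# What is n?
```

Trace:
`n, val = 22, 19` → n = 22; val = 19
`n, val = val, n` → n = 19; val = 22
So n = 19

Answer: 19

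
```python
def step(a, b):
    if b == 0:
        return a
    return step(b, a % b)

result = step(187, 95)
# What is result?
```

step(187, 95) -> step(95, 92) -> step(92, 3) -> step(3, 2) -> step(2, 1) -> step(1, 0) -> 1

Answer: 1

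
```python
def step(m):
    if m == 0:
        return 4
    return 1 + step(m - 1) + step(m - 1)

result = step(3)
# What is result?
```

step(m) = 1 + 2·step(m-1), step(0)=4. Closed form: (4+1)·2^3 - 1 = 39.

Answer: 39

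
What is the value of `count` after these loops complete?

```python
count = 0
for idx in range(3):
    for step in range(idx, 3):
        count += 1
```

Upper triangle: 3 + 2 + ... + 1
`count` takes the values: 0 → 1 → 2 → 3 → 4 → 5 → 6

Answer: 6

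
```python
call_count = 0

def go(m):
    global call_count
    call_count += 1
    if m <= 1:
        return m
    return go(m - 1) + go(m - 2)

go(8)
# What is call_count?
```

Calls(m) = 1 + Calls(m-1) + Calls(m-2); Calls(0)=Calls(1)=1. For m=8 this gives 67.

Answer: 67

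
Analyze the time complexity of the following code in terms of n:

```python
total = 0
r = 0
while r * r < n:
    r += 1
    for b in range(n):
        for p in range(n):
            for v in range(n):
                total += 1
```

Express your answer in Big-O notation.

Each loop level contributes: √n × n × n × n. Multiplying the contributions gives O(n^3√n).

Answer: O(n^3√n)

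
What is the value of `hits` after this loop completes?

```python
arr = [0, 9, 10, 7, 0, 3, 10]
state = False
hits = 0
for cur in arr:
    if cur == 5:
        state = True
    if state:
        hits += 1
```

Count elements after first 5 in [0, 9, 10, 7, 0, 3, 10]
`hits` takes the values: 0

Answer: 0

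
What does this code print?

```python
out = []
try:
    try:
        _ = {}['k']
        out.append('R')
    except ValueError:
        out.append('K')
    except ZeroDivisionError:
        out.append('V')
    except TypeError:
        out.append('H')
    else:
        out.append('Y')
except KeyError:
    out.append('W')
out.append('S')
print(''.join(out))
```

Execution trace: 'W' (outer except KeyError) → 'S' (after the try/except). Output: WS

Answer: WS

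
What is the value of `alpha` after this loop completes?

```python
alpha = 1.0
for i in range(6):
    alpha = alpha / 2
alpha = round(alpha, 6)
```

Halving LR 6 times: 1 / 2^6
`alpha` takes the values: 1.0 → 0.5 → 0.25 → 0.125 → 0.0625 → 0.03125 → 0.015625

Answer: 0.015625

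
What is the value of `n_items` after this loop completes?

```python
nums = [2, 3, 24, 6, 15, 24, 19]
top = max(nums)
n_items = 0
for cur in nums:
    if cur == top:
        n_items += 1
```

Count of max value 24 in [2, 3, 24, 6, 15, 24, 19]
`n_items` takes the values: 0 → 1 → 2

Answer: 2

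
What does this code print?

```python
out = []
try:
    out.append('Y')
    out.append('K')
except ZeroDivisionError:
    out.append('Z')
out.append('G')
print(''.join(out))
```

Execution trace: 'Y' (try body) → 'K' (try body, no exception) → 'G' (after the try/except). Output: YKG

Answer: YKG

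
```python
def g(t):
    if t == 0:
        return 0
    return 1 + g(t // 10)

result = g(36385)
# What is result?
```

Count of digits of 36385: 5

Answer: 5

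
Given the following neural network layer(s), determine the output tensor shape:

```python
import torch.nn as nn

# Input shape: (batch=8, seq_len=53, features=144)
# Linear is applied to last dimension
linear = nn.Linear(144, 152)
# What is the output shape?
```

Input: (8, 53, 144) -> Output: (8, 53, 152)

Answer: (8, 53, 152)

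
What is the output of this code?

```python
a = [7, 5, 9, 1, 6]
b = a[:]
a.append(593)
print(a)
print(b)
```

Key concept: slice [:] creates copy.
Step by step:
`a = [7, 5, 9, 1, 6]` → a = [7, 5, 9, 1, 6]
`b = a[:]` → b = [7, 5, 9, 1, 6]
`a.append(593)` → a = [7, 5, 9, 1, 6, 593]
`print(a)` → prints [7, 5, 9, 1, 6, 593]
`print(b)` → prints [7, 5, 9, 1, 6]

Answer:
[7, 5, 9, 1, 6, 593]
[7, 5, 9, 1, 6]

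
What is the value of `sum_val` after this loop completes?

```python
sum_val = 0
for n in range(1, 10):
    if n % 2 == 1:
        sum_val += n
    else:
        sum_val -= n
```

Add odd, subtract even
`sum_val` takes the values: 0 → 1 → -1 → 2 → -2 → 3 → -3 → 4 → -4 → 5

Answer: 5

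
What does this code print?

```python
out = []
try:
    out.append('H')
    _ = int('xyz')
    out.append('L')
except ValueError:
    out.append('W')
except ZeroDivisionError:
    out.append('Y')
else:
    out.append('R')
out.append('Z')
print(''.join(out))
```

Execution trace: 'H' (try body) → 'W' (except ValueError) → 'Z' (after the try/except). Output: HWZ

Answer: HWZ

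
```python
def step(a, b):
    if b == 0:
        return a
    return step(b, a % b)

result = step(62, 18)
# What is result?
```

step(62, 18) -> step(18, 8) -> step(8, 2) -> step(2, 0) -> 2

Answer: 2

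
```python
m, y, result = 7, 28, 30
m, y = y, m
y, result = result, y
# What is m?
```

Trace:
`m, y, result = 7, 28, 30` → m = 7; y = 28; result = 30
`m, y = y, m` → m = 28; y = 7
`y, result = result, y` → y = 30; result = 7
So m = 28

Answer: 28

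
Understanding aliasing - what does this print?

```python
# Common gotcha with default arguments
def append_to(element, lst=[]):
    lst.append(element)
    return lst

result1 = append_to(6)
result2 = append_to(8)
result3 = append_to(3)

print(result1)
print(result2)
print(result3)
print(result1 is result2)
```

Key concept: mutable default argument gotcha.
Step by step:
`result1 = append_to(6)` → result1 = [6]
`result2 = append_to(8)` → result1 = [6, 8] (same object as result2); result2 = [6, 8] (same object as result1)
`result3 = append_to(3)` → result1 = [6, 8, 3] (same object as result2, result3); result2 = [6, 8, 3] (same object as result1, result3); result3 = [6, 8, 3] (same object as result1, result2)
`print(result1)` → prints [6, 8, 3]
`print(result2)` → prints [6, 8, 3]
`print(result3)` → prints [6, 8, 3]
`print(result1 is result2)` → prints True

Answer:
[6, 8, 3]
[6, 8, 3]
[6, 8, 3]
True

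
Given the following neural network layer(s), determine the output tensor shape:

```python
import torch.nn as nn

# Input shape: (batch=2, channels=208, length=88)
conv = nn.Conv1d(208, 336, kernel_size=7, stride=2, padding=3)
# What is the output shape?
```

Input: (2, 208, 88) -> Output: (2, 336, 44)

Answer: (2, 336, 44)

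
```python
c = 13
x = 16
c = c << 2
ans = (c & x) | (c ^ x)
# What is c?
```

Trace:
`c = 13` → c = 13
`x = 16` → x = 16
`c = c << 2` → c = 52
`ans = (c & x) | (c ^ x)` → ans = 52
So c = 52

Answer: 52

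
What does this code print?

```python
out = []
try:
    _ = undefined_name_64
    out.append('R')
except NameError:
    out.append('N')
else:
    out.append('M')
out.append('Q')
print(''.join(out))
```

Execution trace: 'N' (except NameError) → 'Q' (after the try/except). Output: NQ

Answer: NQ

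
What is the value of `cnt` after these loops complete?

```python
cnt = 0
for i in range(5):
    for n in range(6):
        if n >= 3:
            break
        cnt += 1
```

Inner breaks at 3, outer runs 5 times
`cnt` takes the values: 0 → 1 → 2 → 3 → 4 → 5 → 6 → 7 → 8 → 9 → 10 → 11 → 12 → 13 → 14 → 15

Answer: 15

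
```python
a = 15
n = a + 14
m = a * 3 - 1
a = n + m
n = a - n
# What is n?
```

Trace:
`a = 15` → a = 15
`n = a + 14` → n = 29
`m = a * 3 - 1` → m = 44
`a = n + m` → a = 73
`n = a - n` → n = 44
So n = 44

Answer: 44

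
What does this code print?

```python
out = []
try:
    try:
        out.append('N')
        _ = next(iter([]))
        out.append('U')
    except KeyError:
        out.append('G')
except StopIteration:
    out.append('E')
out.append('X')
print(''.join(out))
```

Execution trace: 'N' (try body) → 'E' (outer except StopIteration) → 'X' (after the try/except). Output: NEX

Answer: NEX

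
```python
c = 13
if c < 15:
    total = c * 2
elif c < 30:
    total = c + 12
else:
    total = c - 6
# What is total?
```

Trace:
`c = 13` → c = 13
`if c < 15: ...` → c < 15 is True → total = 26
So total = 26

Answer: 26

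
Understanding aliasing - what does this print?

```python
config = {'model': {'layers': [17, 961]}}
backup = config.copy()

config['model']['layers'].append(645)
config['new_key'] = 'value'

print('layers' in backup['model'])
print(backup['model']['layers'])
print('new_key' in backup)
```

Key concept: shallow copy gotcha with nested dict.
Step by step:
`config = {'model': {'layers': [17, 961]}}` → config = {'model': {'layers': [17, 961]}}
`backup = config.copy()` → backup = {'model': {'layers': [17, 961]}}
`config['model']['layers'].append(645)` → config = {'model': {'layers': [17, 961, 645]}}; backup = {'model': {'layers': [17, 961, 645]}}
`config['new_key'] = 'value'` → config = {'model': {'layers': [17, 961, 645]}, 'new_key': 'value'}
`print('layers' in backup['model'])` → prints True
`print(backup['model']['layers'])` → prints [17, 961, 645]
`print('new_key' in backup)` → prints False

Answer:
True
[17, 961, 645]
False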